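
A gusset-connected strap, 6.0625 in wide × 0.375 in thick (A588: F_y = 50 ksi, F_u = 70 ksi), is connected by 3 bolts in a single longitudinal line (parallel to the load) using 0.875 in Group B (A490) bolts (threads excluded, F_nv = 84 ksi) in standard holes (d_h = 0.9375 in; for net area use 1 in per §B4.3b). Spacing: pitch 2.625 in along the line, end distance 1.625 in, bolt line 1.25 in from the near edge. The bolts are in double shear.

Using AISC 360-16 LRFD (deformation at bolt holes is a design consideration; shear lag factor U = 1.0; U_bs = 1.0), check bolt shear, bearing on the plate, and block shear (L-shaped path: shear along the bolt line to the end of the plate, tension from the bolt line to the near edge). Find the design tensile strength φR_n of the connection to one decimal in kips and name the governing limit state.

Bolt shear: A_b = π(0.875)²/4 = 0.60132 in². φR_n = 0.75 × 84 × 0.60132 × 3 × 2 = 227.3 kips.
Bearing (0.375 in plate, F_u = 70 ksi): end bolts L_c = 1.625 − 0.9375/2 = 1.15625, R_n = min(1.2×1.15625×0.375×70, 2.4×0.875×0.375×70) = 36.422 kips/bolt; interior L_c = 2.625 − 0.9375 = 1.6875, R_n = 53.156 kips/bolt. φR_n = 0.75 × (1×36.422 + 2×53.156) = 107.1 kips.
Block shear: shear path 1×[1.625+2×2.625] = 1×6.875 in, A_gv = 2.5781, A_nv = 1×(6.875 − 2.5×1)×0.375 = 1.6406 in²; tension to near edge: (1.25 − 0.5×1)×0.375 = 0.28125 in². R_n = min(0.6×70×1.6406, 0.6×50×2.5781) + 1.0×70×0.28125 = min(68.905, 77.343) + 19.688 = 88.593 kips. φR_n = 0.75 × 88.593 = 66.4 kips.
Governing: min(227.3, 107.1, 66.4) = 66.4 kips → block shear.

66.4 kips (block shear governs)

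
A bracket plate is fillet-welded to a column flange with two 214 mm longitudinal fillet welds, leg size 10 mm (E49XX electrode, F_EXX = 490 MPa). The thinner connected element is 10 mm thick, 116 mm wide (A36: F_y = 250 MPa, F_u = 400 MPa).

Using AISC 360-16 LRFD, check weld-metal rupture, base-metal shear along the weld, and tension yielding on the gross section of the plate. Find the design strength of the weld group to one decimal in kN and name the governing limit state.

Weld metal: throat = 0.707×10 = 7.07 mm, L = 2×214 = 428 mm. φR_n = 0.75 × 0.6 × 490 × 7.07 × 428 = 667.2 kN.
Base metal shear (10 mm plate): yield φR_n = 1.0×0.6×250×10×428 = 642.0 kN; rupture φR_n = 0.75×0.6×400×10×428 = 770.4 kN; take 642.0 kN (yield).
Tension yield (gross): A_g = 116×10 = 1160 mm². φR_n = 0.90 × 250 × 1160 = 261.0 kN.
Governing: min(667.2, 642.0, 261.0) = 261.0 kN → gross-section yield.

261.0 kN (gross-section yield governs)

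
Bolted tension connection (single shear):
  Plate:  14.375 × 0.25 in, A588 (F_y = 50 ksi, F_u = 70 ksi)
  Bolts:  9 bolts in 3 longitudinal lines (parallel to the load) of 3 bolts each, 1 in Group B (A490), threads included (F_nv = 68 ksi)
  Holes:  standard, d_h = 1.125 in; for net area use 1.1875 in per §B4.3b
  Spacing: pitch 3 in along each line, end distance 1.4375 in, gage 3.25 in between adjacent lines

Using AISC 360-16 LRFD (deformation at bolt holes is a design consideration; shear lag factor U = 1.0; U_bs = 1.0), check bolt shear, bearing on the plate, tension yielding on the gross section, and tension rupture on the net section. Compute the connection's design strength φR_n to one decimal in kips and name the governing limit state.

Bolt shear: A_b = π(1)²/4 = 0.7854 in². φR_n = 0.75 × 68 × 0.7854 × 9 × 1 = 360.5 kips.
Bearing (0.25 in plate, F_u = 70 ksi): end bolts L_c = 1.4375 − 1.125/2 = 0.875, R_n = min(1.2×0.875×0.25×70, 2.4×1×0.25×70) = 18.375 kips/bolt; interior L_c = 3 − 1.125 = 1.875, R_n = 39.375 kips/bolt. φR_n = 0.75 × (3×18.375 + 6×39.375) = 218.5 kips.
Tension yield (gross): A_g = 14.375×0.25 = 3.5938 in². φR_n = 0.90 × 50 × 3.5938 = 161.7 kips.
Tension rupture (net): A_n = (14.375 − 3×1.1875)×0.25 = 2.7031 in² (U = 1.0, A_e = A_n). φR_n = 0.75 × 70 × 2.7031 = 141.9 kips.
Governing: min(360.5, 218.5, 161.7, 141.9) = 141.9 kips → net-section rupture.

141.9 kips (net-section rupture governs)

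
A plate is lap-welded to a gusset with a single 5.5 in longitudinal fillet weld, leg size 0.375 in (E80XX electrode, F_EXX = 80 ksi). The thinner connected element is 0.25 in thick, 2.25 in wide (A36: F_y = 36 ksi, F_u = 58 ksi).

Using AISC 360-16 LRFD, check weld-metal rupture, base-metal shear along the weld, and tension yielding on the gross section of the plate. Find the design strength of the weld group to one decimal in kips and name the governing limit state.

Weld metal: throat = 0.707×0.375 = 0.26513 in, L = 5.5 in. φR_n = 0.75 × 0.6 × 80 × 0.26513 × 5.5 = 52.5 kips.
Base metal shear (0.25 in plate): yield φR_n = 1.0×0.6×36×0.25×5.5 = 29.7 kips; rupture φR_n = 0.75×0.6×58×0.25×5.5 = 35.9 kips; take 29.7 kips (yield).
Tension yield (gross): A_g = 2.25×0.25 = 0.5625 in². φR_n = 0.90 × 36 × 0.5625 = 18.2 kips.
Governing: min(52.5, 29.7, 18.2) = 18.2 kips → gross-section yield.

18.2 kips (gross-section yield governs)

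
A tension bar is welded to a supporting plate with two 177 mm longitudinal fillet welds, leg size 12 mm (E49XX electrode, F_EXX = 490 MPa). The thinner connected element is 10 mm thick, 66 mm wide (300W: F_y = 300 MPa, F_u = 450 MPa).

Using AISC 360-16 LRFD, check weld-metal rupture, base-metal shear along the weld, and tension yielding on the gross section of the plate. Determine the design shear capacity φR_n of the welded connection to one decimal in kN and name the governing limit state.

Weld metal: throat = 0.707×12 = 8.484 mm, L = 2×177 = 354 mm. φR_n = 0.75 × 0.6 × 490 × 8.484 × 354 = 662.2 kN.
Base metal shear (10 mm plate): yield φR_n = 1.0×0.6×300×10×354 = 637.2 kN; rupture φR_n = 0.75×0.6×450×10×354 = 716.9 kN; take 637.2 kN (yield).
Tension yield (gross): A_g = 66×10 = 660 mm². φR_n = 0.90 × 300 × 660 = 178.2 kN.
Governing: min(662.2, 637.2, 178.2) = 178.2 kN → gross-section yield.

178.2 kN (gross-section yield governs)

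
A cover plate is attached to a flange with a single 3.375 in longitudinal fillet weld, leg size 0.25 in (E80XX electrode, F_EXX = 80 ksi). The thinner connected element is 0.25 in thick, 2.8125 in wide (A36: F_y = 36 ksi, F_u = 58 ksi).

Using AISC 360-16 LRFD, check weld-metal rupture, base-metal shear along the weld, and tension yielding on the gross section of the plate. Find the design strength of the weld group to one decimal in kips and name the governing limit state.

18.2 kips (base-metal shear governs)

Weld metal: throat = 0.707×0.25 = 0.17675 in, L = 3.375 in. φR_n = 0.75 × 0.6 × 80 × 0.17675 × 3.375 = 21.5 kips.
Base metal shear (0.25 in plate): yield φR_n = 1.0×0.6×36×0.25×3.375 = 18.2 kips; rupture φR_n = 0.75×0.6×58×0.25×3.375 = 22.0 kips; take 18.2 kips (yield).
Tension yield (gross): A_g = 2.8125×0.25 = 0.70313 in². φR_n = 0.90 × 36 × 0.70313 = 22.8 kips.
Governing: min(21.5, 18.2, 22.8) = 18.2 kips → base-metal shear.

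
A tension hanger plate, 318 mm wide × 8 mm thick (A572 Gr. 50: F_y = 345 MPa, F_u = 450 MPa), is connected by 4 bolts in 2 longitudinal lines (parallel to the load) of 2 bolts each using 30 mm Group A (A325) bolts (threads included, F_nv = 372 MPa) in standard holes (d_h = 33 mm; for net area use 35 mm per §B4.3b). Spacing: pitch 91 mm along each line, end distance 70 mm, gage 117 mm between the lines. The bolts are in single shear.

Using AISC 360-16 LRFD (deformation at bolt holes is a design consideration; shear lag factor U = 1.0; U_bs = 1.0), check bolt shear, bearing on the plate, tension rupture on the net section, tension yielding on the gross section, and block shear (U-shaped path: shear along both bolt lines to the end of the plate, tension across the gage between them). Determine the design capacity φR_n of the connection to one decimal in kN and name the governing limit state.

Bolt shear: A_b = π(30)²/4 = 706.86 mm². φR_n = 0.75 × 372 × 706.86 × 4 × 1 = 788.9 kN.
Bearing (8 mm plate, F_u = 450 MPa): end bolts L_c = 70 − 33/2 = 53.5, R_n = min(1.2×53.5×8×450, 2.4×30×8×450) = 231.12 kN/bolt; interior L_c = 91 − 33 = 58, R_n = 250.56 kN/bolt. φR_n = 0.75 × (2×231.12 + 2×250.56) = 722.5 kN.
Tension rupture (net): A_n = (318 − 2×35)×8 = 1984 mm² (U = 1.0, A_e = A_n). φR_n = 0.75 × 450 × 1984 = 669.6 kN.
Tension yield (gross): A_g = 318×8 = 2544 mm². φR_n = 0.90 × 345 × 2544 = 789.9 kN.
Block shear: shear path 2×[70+1×91] = 2×161 mm, A_gv = 2576, A_nv = 2×(161 − 1.5×35)×8 = 1736 mm²; tension across gage: (117 − 1×35)×8 = 656 mm². R_n = min(0.6×450×1736, 0.6×345×2576) + 1.0×450×656 = min(468.72, 533.23) + 295.2 = 763.92 kN. φR_n = 0.75 × 763.92 = 572.9 kN.
Governing: min(788.9, 722.5, 669.6, 789.9, 572.9) = 572.9 kN → block shear.

572.9 kN (block shear governs)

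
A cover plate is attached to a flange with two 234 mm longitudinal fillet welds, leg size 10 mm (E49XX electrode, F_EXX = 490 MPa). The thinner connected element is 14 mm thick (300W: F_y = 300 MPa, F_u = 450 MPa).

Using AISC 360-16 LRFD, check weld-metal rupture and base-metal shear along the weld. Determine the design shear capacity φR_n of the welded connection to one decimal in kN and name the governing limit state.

729.6 kN (weld metal governs)

Weld metal: throat = 0.707×10 = 7.07 mm, L = 2×234 = 468 mm. φR_n = 0.75 × 0.6 × 490 × 7.07 × 468 = 729.6 kN.
Base metal shear (14 mm plate): yield φR_n = 1.0×0.6×300×14×468 = 1179.4 kN; rupture φR_n = 0.75×0.6×450×14×468 = 1326.8 kN; take 1179.4 kN (yield).
Governing: min(729.6, 1179.4) = 729.6 kN → weld metal.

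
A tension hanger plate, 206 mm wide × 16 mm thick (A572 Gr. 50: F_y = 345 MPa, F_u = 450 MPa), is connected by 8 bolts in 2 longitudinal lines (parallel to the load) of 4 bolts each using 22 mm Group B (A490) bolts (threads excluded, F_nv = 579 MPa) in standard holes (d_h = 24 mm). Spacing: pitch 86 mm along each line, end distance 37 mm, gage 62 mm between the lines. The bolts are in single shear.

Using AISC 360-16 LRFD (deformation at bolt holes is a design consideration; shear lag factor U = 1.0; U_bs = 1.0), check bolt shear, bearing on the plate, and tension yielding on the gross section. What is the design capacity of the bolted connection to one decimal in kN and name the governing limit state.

Bolt shear: A_b = π(22)²/4 = 380.13 mm². φR_n = 0.75 × 579 × 380.13 × 8 × 1 = 1320.6 kN.
Bearing (16 mm plate, F_u = 450 MPa): end bolts L_c = 37 − 24/2 = 25, R_n = min(1.2×25×16×450, 2.4×22×16×450) = 216 kN/bolt; interior L_c = 86 − 24 = 62, R_n = 380.16 kN/bolt. φR_n = 0.75 × (2×216 + 6×380.16) = 2034.7 kN.
Tension yield (gross): A_g = 206×16 = 3296 mm². φR_n = 0.90 × 345 × 3296 = 1023.4 kN.
Governing: min(1320.6, 2034.7, 1023.4) = 1023.4 kN → gross-section yield.

1023.4 kN (gross-section yield governs)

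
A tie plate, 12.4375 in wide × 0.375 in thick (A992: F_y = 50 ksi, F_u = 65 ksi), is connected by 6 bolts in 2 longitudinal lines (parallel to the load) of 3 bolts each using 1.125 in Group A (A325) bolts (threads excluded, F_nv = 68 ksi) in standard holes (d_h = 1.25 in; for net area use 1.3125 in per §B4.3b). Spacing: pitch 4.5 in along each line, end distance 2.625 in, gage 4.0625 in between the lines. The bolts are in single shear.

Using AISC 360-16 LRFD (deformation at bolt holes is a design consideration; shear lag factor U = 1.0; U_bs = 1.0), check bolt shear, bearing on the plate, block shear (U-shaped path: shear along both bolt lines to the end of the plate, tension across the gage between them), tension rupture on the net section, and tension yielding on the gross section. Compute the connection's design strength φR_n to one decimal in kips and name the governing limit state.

179.4 kips (net-section rupture governs)

Bolt shear: A_b = π(1.125)²/4 = 0.99402 in². φR_n = 0.75 × 68 × 0.99402 × 6 × 1 = 304.2 kips.
Bearing (0.375 in plate, F_u = 65 ksi): end bolts L_c = 2.625 − 1.25/2 = 2, R_n = min(1.2×2×0.375×65, 2.4×1.125×0.375×65) = 58.5 kips/bolt; interior L_c = 4.5 − 1.25 = 3.25, R_n = 65.813 kips/bolt. φR_n = 0.75 × (2×58.5 + 4×65.813) = 285.2 kips.
Block shear: shear path 2×[2.625+2×4.5] = 2×11.625 in, A_gv = 8.7188, A_nv = 2×(11.625 − 2.5×1.3125)×0.375 = 6.2578 in²; tension across gage: (4.0625 − 1×1.3125)×0.375 = 1.0313 in². R_n = min(0.6×65×6.2578, 0.6×50×8.7188) + 1.0×65×1.0313 = min(244.05, 261.56) + 67.035 = 311.09 kips. φR_n = 0.75 × 311.09 = 233.3 kips.
Tension rupture (net): A_n = (12.4375 − 2×1.3125)×0.375 = 3.6797 in² (U = 1.0, A_e = A_n). φR_n = 0.75 × 65 × 3.6797 = 179.4 kips.
Tension yield (gross): A_g = 12.4375×0.375 = 4.6641 in². φR_n = 0.90 × 50 × 4.6641 = 209.9 kips.
Governing: min(304.2, 285.2, 233.3, 179.4, 209.9) = 179.4 kips → net-section rupture.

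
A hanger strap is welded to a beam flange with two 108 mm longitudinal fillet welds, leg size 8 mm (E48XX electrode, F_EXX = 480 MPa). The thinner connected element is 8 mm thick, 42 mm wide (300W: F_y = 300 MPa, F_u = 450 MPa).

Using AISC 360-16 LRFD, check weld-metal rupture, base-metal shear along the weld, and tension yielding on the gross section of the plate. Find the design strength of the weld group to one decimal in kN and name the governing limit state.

90.7 kN (gross-section yield governs)

Weld metal: throat = 0.707×8 = 5.656 mm, L = 2×108 = 216 mm. φR_n = 0.75 × 0.6 × 480 × 5.656 × 216 = 263.9 kN.
Base metal shear (8 mm plate): yield φR_n = 1.0×0.6×300×8×216 = 311.0 kN; rupture φR_n = 0.75×0.6×450×8×216 = 349.9 kN; take 311.0 kN (yield).
Tension yield (gross): A_g = 42×8 = 336 mm². φR_n = 0.90 × 300 × 336 = 90.7 kN.
Governing: min(263.9, 311.0, 90.7) = 90.7 kN → gross-section yield.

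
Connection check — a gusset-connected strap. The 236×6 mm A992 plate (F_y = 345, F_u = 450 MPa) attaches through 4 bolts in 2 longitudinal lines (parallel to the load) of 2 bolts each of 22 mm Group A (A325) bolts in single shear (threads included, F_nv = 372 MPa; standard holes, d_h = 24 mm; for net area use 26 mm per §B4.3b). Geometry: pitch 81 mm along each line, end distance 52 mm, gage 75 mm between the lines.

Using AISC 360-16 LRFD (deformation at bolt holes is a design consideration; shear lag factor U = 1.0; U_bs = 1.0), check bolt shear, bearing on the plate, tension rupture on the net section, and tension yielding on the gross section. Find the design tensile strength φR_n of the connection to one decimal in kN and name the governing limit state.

Bolt shear: A_b = π(22)²/4 = 380.13 mm². φR_n = 0.75 × 372 × 380.13 × 4 × 1 = 424.2 kN.
Bearing (6 mm plate, F_u = 450 MPa): end bolts L_c = 52 − 24/2 = 40, R_n = min(1.2×40×6×450, 2.4×22×6×450) = 129.6 kN/bolt; interior L_c = 81 − 24 = 57, R_n = 142.56 kN/bolt. φR_n = 0.75 × (2×129.6 + 2×142.56) = 408.2 kN.
Tension rupture (net): A_n = (236 − 2×26)×6 = 1104 mm² (U = 1.0, A_e = A_n). φR_n = 0.75 × 450 × 1104 = 372.6 kN.
Tension yield (gross): A_g = 236×6 = 1416 mm². φR_n = 0.90 × 345 × 1416 = 439.7 kN.
Governing: min(424.2, 408.2, 372.6, 439.7) = 372.6 kN → net-section rupture.

372.6 kN (net-section rupture governs)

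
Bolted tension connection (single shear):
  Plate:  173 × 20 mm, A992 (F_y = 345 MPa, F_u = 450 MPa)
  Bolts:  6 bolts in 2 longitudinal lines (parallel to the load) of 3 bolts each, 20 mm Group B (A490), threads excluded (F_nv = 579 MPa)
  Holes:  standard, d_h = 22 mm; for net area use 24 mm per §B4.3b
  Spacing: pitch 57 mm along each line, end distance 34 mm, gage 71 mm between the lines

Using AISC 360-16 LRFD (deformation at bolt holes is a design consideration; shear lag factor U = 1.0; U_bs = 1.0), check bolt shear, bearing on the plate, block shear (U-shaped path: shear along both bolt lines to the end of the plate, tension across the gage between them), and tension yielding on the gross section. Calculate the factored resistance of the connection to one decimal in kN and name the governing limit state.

818.5 kN (bolt shear governs)

Bolt shear: A_b = π(20)²/4 = 314.16 mm². φR_n = 0.75 × 579 × 314.16 × 6 × 1 = 818.5 kN.
Bearing (20 mm plate, F_u = 450 MPa): end bolts L_c = 34 − 22/2 = 23, R_n = min(1.2×23×20×450, 2.4×20×20×450) = 248.4 kN/bolt; interior L_c = 57 − 22 = 35, R_n = 378 kN/bolt. φR_n = 0.75 × (2×248.4 + 4×378) = 1506.6 kN.
Block shear: shear path 2×[34+2×57] = 2×148 mm, A_gv = 5920, A_nv = 2×(148 − 2.5×24)×20 = 3520 mm²; tension across gage: (71 − 1×24)×20 = 940 mm². R_n = min(0.6×450×3520, 0.6×345×5920) + 1.0×450×940 = min(950.4, 1225.4) + 423 = 1373.4 kN. φR_n = 0.75 × 1373.4 = 1030.1 kN.
Tension yield (gross): A_g = 173×20 = 3460 mm². φR_n = 0.90 × 345 × 3460 = 1074.3 kN.
Governing: min(818.5, 1506.6, 1030.1, 1074.3) = 818.5 kN → bolt shear.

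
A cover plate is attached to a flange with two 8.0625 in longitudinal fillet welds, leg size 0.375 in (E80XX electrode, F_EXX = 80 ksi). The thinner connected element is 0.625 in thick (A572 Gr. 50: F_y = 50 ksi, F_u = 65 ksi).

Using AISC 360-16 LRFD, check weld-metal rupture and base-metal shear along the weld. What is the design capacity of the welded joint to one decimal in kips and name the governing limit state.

Weld metal: throat = 0.707×0.375 = 0.26513 in, L = 2×8.0625 = 16.125 in. φR_n = 0.75 × 0.6 × 80 × 0.26513 × 16.125 = 153.9 kips.
Base metal shear (0.625 in plate): yield φR_n = 1.0×0.6×50×0.625×16.125 = 302.3 kips; rupture φR_n = 0.75×0.6×65×0.625×16.125 = 294.8 kips; take 294.8 kips (rupture).
Governing: min(153.9, 294.8) = 153.9 kips → weld metal.

153.9 kips (weld metal governs)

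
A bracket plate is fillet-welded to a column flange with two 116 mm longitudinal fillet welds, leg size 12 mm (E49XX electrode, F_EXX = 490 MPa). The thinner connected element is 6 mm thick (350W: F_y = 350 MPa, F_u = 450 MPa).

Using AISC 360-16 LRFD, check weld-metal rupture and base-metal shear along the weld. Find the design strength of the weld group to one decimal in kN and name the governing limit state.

Weld metal: throat = 0.707×12 = 8.484 mm, L = 2×116 = 232 mm. φR_n = 0.75 × 0.6 × 490 × 8.484 × 232 = 434.0 kN.
Base metal shear (6 mm plate): yield φR_n = 1.0×0.6×350×6×232 = 292.3 kN; rupture φR_n = 0.75×0.6×450×6×232 = 281.9 kN; take 281.9 kN (rupture).
Governing: min(434.0, 281.9) = 281.9 kN → base-metal shear.

281.9 kN (base-metal shear governs)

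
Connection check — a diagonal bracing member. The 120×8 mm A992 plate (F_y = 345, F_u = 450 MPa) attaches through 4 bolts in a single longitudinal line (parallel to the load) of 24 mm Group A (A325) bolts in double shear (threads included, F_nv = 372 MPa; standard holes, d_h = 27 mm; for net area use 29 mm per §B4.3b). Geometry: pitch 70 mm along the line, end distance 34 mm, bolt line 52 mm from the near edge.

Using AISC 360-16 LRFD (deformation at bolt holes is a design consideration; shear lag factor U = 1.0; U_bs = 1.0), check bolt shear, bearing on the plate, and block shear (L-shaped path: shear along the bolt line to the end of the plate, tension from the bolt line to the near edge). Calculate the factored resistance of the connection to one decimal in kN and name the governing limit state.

332.1 kN (block shear governs)

Bolt shear: A_b = π(24)²/4 = 452.39 mm². φR_n = 0.75 × 372 × 452.39 × 4 × 2 = 1009.7 kN.
Bearing (8 mm plate, F_u = 450 MPa): end bolts L_c = 34 − 27/2 = 20.5, R_n = min(1.2×20.5×8×450, 2.4×24×8×450) = 88.56 kN/bolt; interior L_c = 70 − 27 = 43, R_n = 185.76 kN/bolt. φR_n = 0.75 × (1×88.56 + 3×185.76) = 484.4 kN.
Block shear: shear path 1×[34+3×70] = 1×244 mm, A_gv = 1952, A_nv = 1×(244 − 3.5×29)×8 = 1140 mm²; tension to near edge: (52 − 0.5×29)×8 = 300 mm². R_n = min(0.6×450×1140, 0.6×345×1952) + 1.0×450×300 = min(307.8, 404.06) + 135 = 442.8 kN. φR_n = 0.75 × 442.8 = 332.1 kN.
Governing: min(1009.7, 484.4, 332.1) = 332.1 kN → block shear.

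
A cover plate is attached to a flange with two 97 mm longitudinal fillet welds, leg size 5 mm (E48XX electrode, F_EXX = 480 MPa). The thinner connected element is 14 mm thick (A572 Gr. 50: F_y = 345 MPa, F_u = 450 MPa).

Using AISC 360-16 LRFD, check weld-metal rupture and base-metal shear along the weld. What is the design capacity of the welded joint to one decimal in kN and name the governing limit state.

148.1 kN (weld metal governs)

Weld metal: throat = 0.707×5 = 3.535 mm, L = 2×97 = 194 mm. φR_n = 0.75 × 0.6 × 480 × 3.535 × 194 = 148.1 kN.
Base metal shear (14 mm plate): yield φR_n = 1.0×0.6×345×14×194 = 562.2 kN; rupture φR_n = 0.75×0.6×450×14×194 = 550.0 kN; take 550.0 kN (rupture).
Governing: min(148.1, 550.0) = 148.1 kN → weld metal.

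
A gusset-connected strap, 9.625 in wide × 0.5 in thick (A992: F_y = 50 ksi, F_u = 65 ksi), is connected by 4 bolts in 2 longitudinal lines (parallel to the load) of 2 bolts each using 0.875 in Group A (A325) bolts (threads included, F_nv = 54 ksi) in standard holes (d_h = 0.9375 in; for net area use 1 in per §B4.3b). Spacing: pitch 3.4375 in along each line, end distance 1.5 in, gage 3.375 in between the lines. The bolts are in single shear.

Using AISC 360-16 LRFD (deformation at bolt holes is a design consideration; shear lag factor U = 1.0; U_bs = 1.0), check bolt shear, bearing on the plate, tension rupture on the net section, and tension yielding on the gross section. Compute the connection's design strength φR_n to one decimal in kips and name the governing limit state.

97.4 kips (bolt shear governs)

Bolt shear: A_b = π(0.875)²/4 = 0.60132 in². φR_n = 0.75 × 54 × 0.60132 × 4 × 1 = 97.4 kips.
Bearing (0.5 in plate, F_u = 65 ksi): end bolts L_c = 1.5 − 0.9375/2 = 1.03125, R_n = min(1.2×1.03125×0.5×65, 2.4×0.875×0.5×65) = 40.219 kips/bolt; interior L_c = 3.4375 − 0.9375 = 2.5, R_n = 68.25 kips/bolt. φR_n = 0.75 × (2×40.219 + 2×68.25) = 162.7 kips.
Tension rupture (net): A_n = (9.625 − 2×1)×0.5 = 3.8125 in² (U = 1.0, A_e = A_n). φR_n = 0.75 × 65 × 3.8125 = 185.9 kips.
Tension yield (gross): A_g = 9.625×0.5 = 4.8125 in². φR_n = 0.90 × 50 × 4.8125 = 216.6 kips.
Governing: min(97.4, 162.7, 185.9, 216.6) = 97.4 kips → bolt shear.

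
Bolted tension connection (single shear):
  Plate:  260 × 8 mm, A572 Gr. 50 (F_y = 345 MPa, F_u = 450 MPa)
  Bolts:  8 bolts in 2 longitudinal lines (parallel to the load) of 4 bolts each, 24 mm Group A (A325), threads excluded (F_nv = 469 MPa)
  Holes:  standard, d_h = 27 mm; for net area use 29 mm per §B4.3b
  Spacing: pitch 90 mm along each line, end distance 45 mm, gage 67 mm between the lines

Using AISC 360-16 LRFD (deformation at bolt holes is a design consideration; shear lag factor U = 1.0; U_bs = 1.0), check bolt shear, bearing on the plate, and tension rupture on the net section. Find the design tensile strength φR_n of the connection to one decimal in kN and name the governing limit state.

545.4 kN (net-section rupture governs)

Bolt shear: A_b = π(24)²/4 = 452.39 mm². φR_n = 0.75 × 469 × 452.39 × 8 × 1 = 1273.0 kN.
Bearing (8 mm plate, F_u = 450 MPa): end bolts L_c = 45 − 27/2 = 31.5, R_n = min(1.2×31.5×8×450, 2.4×24×8×450) = 136.08 kN/bolt; interior L_c = 90 − 27 = 63, R_n = 207.36 kN/bolt. φR_n = 0.75 × (2×136.08 + 6×207.36) = 1137.2 kN.
Tension rupture (net): A_n = (260 − 2×29)×8 = 1616 mm² (U = 1.0, A_e = A_n). φR_n = 0.75 × 450 × 1616 = 545.4 kN.
Governing: min(1273.0, 1137.2, 545.4) = 545.4 kN → net-section rupture.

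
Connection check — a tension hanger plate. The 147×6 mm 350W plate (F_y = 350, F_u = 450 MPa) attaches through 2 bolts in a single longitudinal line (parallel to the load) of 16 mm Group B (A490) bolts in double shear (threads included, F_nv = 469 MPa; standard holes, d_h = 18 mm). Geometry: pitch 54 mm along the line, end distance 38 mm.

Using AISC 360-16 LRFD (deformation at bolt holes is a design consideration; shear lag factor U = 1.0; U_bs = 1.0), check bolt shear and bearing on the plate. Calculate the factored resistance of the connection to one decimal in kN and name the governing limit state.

Bolt shear: A_b = π(16)²/4 = 201.06 mm². φR_n = 0.75 × 469 × 201.06 × 2 × 2 = 282.9 kN.
Bearing (6 mm plate, F_u = 450 MPa): end bolts L_c = 38 − 18/2 = 29, R_n = min(1.2×29×6×450, 2.4×16×6×450) = 93.96 kN/bolt; interior L_c = 54 − 18 = 36, R_n = 103.68 kN/bolt. φR_n = 0.75 × (1×93.96 + 1×103.68) = 148.2 kN.
Governing: min(282.9, 148.2) = 148.2 kN → bearing.

148.2 kN (bearing governs)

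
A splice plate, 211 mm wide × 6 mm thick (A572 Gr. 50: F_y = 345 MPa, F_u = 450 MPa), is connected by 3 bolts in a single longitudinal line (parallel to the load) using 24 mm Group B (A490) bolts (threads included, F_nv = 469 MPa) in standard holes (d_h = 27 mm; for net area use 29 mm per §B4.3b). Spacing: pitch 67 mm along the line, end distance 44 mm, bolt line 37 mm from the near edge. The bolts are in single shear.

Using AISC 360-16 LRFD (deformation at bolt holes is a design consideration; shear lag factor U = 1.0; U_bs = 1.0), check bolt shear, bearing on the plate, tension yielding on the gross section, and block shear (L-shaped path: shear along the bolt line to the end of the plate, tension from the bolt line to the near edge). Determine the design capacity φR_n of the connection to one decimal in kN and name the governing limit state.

173.7 kN (block shear governs)

Bolt shear: A_b = π(24)²/4 = 452.39 mm². φR_n = 0.75 × 469 × 452.39 × 3 × 1 = 477.4 kN.
Bearing (6 mm plate, F_u = 450 MPa): end bolts L_c = 44 − 27/2 = 30.5, R_n = min(1.2×30.5×6×450, 2.4×24×6×450) = 98.82 kN/bolt; interior L_c = 67 − 27 = 40, R_n = 129.6 kN/bolt. φR_n = 0.75 × (1×98.82 + 2×129.6) = 268.5 kN.
Tension yield (gross): A_g = 211×6 = 1266 mm². φR_n = 0.90 × 345 × 1266 = 393.1 kN.
Block shear: shear path 1×[44+2×67] = 1×178 mm, A_gv = 1068, A_nv = 1×(178 − 2.5×29)×6 = 633 mm²; tension to near edge: (37 − 0.5×29)×6 = 135 mm². R_n = min(0.6×450×633, 0.6×345×1068) + 1.0×450×135 = min(170.91, 221.08) + 60.75 = 231.66 kN. φR_n = 0.75 × 231.66 = 173.7 kN.
Governing: min(477.4, 268.5, 393.1, 173.7) = 173.7 kN → block shear.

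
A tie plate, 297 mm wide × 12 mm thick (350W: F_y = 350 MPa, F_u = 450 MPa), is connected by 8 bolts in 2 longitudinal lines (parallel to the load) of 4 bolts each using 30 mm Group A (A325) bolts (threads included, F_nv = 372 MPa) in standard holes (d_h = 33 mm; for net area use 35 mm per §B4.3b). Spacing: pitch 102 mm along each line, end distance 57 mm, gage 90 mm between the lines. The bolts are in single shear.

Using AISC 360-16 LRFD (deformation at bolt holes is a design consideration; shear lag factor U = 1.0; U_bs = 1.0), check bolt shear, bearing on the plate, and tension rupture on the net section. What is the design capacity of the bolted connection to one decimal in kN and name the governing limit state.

Bolt shear: A_b = π(30)²/4 = 706.86 mm². φR_n = 0.75 × 372 × 706.86 × 8 × 1 = 1577.7 kN.
Bearing (12 mm plate, F_u = 450 MPa): end bolts L_c = 57 − 33/2 = 40.5, R_n = min(1.2×40.5×12×450, 2.4×30×12×450) = 262.44 kN/bolt; interior L_c = 102 − 33 = 69, R_n = 388.8 kN/bolt. φR_n = 0.75 × (2×262.44 + 6×388.8) = 2143.3 kN.
Tension rupture (net): A_n = (297 − 2×35)×12 = 2724 mm² (U = 1.0, A_e = A_n). φR_n = 0.75 × 450 × 2724 = 919.4 kN.
Governing: min(1577.7, 2143.3, 919.4) = 919.4 kN → net-section rupture.

919.4 kN (net-section rupture governs)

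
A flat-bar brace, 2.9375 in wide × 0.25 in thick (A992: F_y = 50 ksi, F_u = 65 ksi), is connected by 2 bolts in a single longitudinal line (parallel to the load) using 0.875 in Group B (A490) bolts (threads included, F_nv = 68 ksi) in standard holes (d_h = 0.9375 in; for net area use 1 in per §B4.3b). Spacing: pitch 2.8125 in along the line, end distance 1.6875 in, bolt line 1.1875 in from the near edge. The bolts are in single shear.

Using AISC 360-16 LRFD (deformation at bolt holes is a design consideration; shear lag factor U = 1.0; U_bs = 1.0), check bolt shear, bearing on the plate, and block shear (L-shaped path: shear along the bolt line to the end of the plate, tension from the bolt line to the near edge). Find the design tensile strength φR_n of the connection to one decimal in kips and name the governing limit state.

Bolt shear: A_b = π(0.875)²/4 = 0.60132 in². φR_n = 0.75 × 68 × 0.60132 × 2 × 1 = 61.3 kips.
Bearing (0.25 in plate, F_u = 65 ksi): end bolts L_c = 1.6875 − 0.9375/2 = 1.21875, R_n = min(1.2×1.21875×0.25×65, 2.4×0.875×0.25×65) = 23.766 kips/bolt; interior L_c = 2.8125 − 0.9375 = 1.875, R_n = 34.125 kips/bolt. φR_n = 0.75 × (1×23.766 + 1×34.125) = 43.4 kips.
Block shear: shear path 1×[1.6875+1×2.8125] = 1×4.5 in, A_gv = 1.125, A_nv = 1×(4.5 − 1.5×1)×0.25 = 0.75 in²; tension to near edge: (1.1875 − 0.5×1)×0.25 = 0.17188 in². R_n = min(0.6×65×0.75, 0.6×50×1.125) + 1.0×65×0.17188 = min(29.25, 33.75) + 11.172 = 40.422 kips. φR_n = 0.75 × 40.422 = 30.3 kips.
Governing: min(61.3, 43.4, 30.3) = 30.3 kips → block shear.

30.3 kips (block shear governs)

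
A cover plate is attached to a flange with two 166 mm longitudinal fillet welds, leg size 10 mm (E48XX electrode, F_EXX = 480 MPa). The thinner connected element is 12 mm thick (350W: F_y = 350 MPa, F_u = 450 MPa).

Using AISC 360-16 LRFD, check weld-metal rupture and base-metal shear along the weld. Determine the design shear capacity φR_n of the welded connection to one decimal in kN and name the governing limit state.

Weld metal: throat = 0.707×10 = 7.07 mm, L = 2×166 = 332 mm. φR_n = 0.75 × 0.6 × 480 × 7.07 × 332 = 507.0 kN.
Base metal shear (12 mm plate): yield φR_n = 1.0×0.6×350×12×332 = 836.6 kN; rupture φR_n = 0.75×0.6×450×12×332 = 806.8 kN; take 806.8 kN (rupture).
Governing: min(507.0, 806.8) = 507.0 kN → weld metal.

507.0 kN (weld metal governs)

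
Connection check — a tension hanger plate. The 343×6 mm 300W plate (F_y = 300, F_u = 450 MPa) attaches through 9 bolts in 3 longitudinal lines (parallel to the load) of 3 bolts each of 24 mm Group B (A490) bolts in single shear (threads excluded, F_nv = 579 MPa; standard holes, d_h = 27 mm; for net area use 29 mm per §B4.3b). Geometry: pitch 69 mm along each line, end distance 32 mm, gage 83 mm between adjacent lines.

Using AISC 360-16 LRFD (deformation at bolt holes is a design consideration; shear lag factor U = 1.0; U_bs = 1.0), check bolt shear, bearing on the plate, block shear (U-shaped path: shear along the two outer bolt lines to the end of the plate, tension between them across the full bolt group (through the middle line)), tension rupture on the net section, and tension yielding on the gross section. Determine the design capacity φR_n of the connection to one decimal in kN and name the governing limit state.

455.6 kN (block shear governs)

Bolt shear: A_b = π(24)²/4 = 452.39 mm². φR_n = 0.75 × 579 × 452.39 × 9 × 1 = 1768.1 kN.
Bearing (6 mm plate, F_u = 450 MPa): end bolts L_c = 32 − 27/2 = 18.5, R_n = min(1.2×18.5×6×450, 2.4×24×6×450) = 59.94 kN/bolt; interior L_c = 69 − 27 = 42, R_n = 136.08 kN/bolt. φR_n = 0.75 × (3×59.94 + 6×136.08) = 747.2 kN.
Block shear: shear path 2×[32+2×69] = 2×170 mm, A_gv = 2040, A_nv = 2×(170 − 2.5×29)×6 = 1170 mm²; tension across gage: (166 − 2×29)×6 = 648 mm². R_n = min(0.6×450×1170, 0.6×300×2040) + 1.0×450×648 = min(315.9, 367.2) + 291.6 = 607.5 kN. φR_n = 0.75 × 607.5 = 455.6 kN.
Tension rupture (net): A_n = (343 − 3×29)×6 = 1536 mm² (U = 1.0, A_e = A_n). φR_n = 0.75 × 450 × 1536 = 518.4 kN.
Tension yield (gross): A_g = 343×6 = 2058 mm². φR_n = 0.90 × 300 × 2058 = 555.7 kN.
Governing: min(1768.1, 747.2, 455.6, 518.4, 555.7) = 455.6 kN → block shear.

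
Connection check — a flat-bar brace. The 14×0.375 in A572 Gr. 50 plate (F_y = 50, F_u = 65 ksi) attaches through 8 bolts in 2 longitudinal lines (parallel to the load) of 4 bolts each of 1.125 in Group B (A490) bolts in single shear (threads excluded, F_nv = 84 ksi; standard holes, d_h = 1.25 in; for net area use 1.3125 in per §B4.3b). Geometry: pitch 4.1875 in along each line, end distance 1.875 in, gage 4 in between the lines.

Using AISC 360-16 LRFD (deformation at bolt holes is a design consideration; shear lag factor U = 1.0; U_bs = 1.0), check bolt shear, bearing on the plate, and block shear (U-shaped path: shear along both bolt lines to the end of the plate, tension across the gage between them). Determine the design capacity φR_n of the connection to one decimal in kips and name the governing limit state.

265.1 kips (block shear governs)

Bolt shear: A_b = π(1.125)²/4 = 0.99402 in². φR_n = 0.75 × 84 × 0.99402 × 8 × 1 = 501.0 kips.
Bearing (0.375 in plate, F_u = 65 ksi): end bolts L_c = 1.875 − 1.25/2 = 1.25, R_n = min(1.2×1.25×0.375×65, 2.4×1.125×0.375×65) = 36.563 kips/bolt; interior L_c = 4.1875 − 1.25 = 2.9375, R_n = 65.813 kips/bolt. φR_n = 0.75 × (2×36.563 + 6×65.813) = 351.0 kips.
Block shear: shear path 2×[1.875+3×4.1875] = 2×14.4375 in, A_gv = 10.828, A_nv = 2×(14.4375 − 3.5×1.3125)×0.375 = 7.3828 in²; tension across gage: (4 − 1×1.3125)×0.375 = 1.0078 in². R_n = min(0.6×65×7.3828, 0.6×50×10.828) + 1.0×65×1.0078 = min(287.93, 324.84) + 65.507 = 353.44 kips. φR_n = 0.75 × 353.44 = 265.1 kips.
Governing: min(501.0, 351.0, 265.1) = 265.1 kips → block shear.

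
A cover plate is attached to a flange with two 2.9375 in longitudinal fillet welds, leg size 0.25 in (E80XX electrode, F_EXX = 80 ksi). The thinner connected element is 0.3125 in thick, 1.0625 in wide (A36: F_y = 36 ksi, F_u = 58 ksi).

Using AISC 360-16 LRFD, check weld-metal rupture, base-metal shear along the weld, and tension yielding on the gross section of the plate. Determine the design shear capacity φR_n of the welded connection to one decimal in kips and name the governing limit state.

10.8 kips (gross-section yield governs)

Weld metal: throat = 0.707×0.25 = 0.17675 in, L = 2×2.9375 = 5.875 in. φR_n = 0.75 × 0.6 × 80 × 0.17675 × 5.875 = 37.4 kips.
Base metal shear (0.3125 in plate): yield φR_n = 1.0×0.6×36×0.3125×5.875 = 39.7 kips; rupture φR_n = 0.75×0.6×58×0.3125×5.875 = 47.9 kips; take 39.7 kips (yield).
Tension yield (gross): A_g = 1.0625×0.3125 = 0.33203 in². φR_n = 0.90 × 36 × 0.33203 = 10.8 kips.
Governing: min(37.4, 39.7, 10.8) = 10.8 kips → gross-section yield.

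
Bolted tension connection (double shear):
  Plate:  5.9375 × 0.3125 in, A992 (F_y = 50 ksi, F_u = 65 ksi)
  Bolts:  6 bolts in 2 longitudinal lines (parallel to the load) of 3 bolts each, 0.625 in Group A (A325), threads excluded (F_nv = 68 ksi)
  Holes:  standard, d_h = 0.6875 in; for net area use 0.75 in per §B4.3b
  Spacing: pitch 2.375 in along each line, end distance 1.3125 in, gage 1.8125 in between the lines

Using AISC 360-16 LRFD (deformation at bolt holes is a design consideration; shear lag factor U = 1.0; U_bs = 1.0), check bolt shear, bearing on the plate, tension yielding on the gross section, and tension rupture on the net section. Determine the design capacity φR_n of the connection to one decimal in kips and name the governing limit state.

Bolt shear: A_b = π(0.625)²/4 = 0.3068 in². φR_n = 0.75 × 68 × 0.3068 × 6 × 2 = 187.8 kips.
Bearing (0.3125 in plate, F_u = 65 ksi): end bolts L_c = 1.3125 − 0.6875/2 = 0.96875, R_n = min(1.2×0.96875×0.3125×65, 2.4×0.625×0.3125×65) = 23.613 kips/bolt; interior L_c = 2.375 − 0.6875 = 1.6875, R_n = 30.469 kips/bolt. φR_n = 0.75 × (2×23.613 + 4×30.469) = 126.8 kips.
Tension yield (gross): A_g = 5.9375×0.3125 = 1.8555 in². φR_n = 0.90 × 50 × 1.8555 = 83.5 kips.
Tension rupture (net): A_n = (5.9375 − 2×0.75)×0.3125 = 1.3867 in² (U = 1.0, A_e = A_n). φR_n = 0.75 × 65 × 1.3867 = 67.6 kips.
Governing: min(187.8, 126.8, 83.5, 67.6) = 67.6 kips → net-section rupture.

67.6 kips (net-section rupture governs)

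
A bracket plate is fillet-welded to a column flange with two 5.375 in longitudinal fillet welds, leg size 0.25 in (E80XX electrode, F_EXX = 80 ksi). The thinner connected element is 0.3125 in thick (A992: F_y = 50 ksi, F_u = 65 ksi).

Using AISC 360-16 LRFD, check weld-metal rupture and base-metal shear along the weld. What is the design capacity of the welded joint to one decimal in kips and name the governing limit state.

Weld metal: throat = 0.707×0.25 = 0.17675 in, L = 2×5.375 = 10.75 in. φR_n = 0.75 × 0.6 × 80 × 0.17675 × 10.75 = 68.4 kips.
Base metal shear (0.3125 in plate): yield φR_n = 1.0×0.6×50×0.3125×10.75 = 100.8 kips; rupture φR_n = 0.75×0.6×65×0.3125×10.75 = 98.3 kips; take 98.3 kips (rupture).
Governing: min(68.4, 98.3) = 68.4 kips → weld metal.

68.4 kips (weld metal governs)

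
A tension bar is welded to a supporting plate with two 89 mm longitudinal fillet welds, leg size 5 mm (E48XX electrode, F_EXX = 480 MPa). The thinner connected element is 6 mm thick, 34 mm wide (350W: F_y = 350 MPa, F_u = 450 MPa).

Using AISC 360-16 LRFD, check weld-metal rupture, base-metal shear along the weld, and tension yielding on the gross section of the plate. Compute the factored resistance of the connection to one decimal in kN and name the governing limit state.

64.3 kN (gross-section yield governs)

Weld metal: throat = 0.707×5 = 3.535 mm, L = 2×89 = 178 mm. φR_n = 0.75 × 0.6 × 480 × 3.535 × 178 = 135.9 kN.
Base metal shear (6 mm plate): yield φR_n = 1.0×0.6×350×6×178 = 224.3 kN; rupture φR_n = 0.75×0.6×450×6×178 = 216.3 kN; take 216.3 kN (rupture).
Tension yield (gross): A_g = 34×6 = 204 mm². φR_n = 0.90 × 350 × 204 = 64.3 kN.
Governing: min(135.9, 216.3, 64.3) = 64.3 kN → gross-section yield.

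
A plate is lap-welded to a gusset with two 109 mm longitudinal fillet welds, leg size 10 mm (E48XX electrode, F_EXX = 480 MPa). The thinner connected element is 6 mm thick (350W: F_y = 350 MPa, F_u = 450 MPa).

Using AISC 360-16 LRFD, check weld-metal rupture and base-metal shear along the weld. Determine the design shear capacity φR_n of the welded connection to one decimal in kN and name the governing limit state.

Weld metal: throat = 0.707×10 = 7.07 mm, L = 2×109 = 218 mm. φR_n = 0.75 × 0.6 × 480 × 7.07 × 218 = 332.9 kN.
Base metal shear (6 mm plate): yield φR_n = 1.0×0.6×350×6×218 = 274.7 kN; rupture φR_n = 0.75×0.6×450×6×218 = 264.9 kN; take 264.9 kN (rupture).
Governing: min(332.9, 264.9) = 264.9 kN → base-metal shear.

264.9 kN (base-metal shear governs)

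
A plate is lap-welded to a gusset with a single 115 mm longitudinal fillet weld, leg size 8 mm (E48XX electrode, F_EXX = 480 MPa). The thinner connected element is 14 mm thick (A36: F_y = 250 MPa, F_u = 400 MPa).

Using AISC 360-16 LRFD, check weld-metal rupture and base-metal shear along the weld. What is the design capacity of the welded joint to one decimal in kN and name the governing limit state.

Weld metal: throat = 0.707×8 = 5.656 mm, L = 115 mm. φR_n = 0.75 × 0.6 × 480 × 5.656 × 115 = 140.5 kN.
Base metal shear (14 mm plate): yield φR_n = 1.0×0.6×250×14×115 = 241.5 kN; rupture φR_n = 0.75×0.6×400×14×115 = 289.8 kN; take 241.5 kN (yield).
Governing: min(140.5, 241.5) = 140.5 kN → weld metal.

140.5 kN (weld metal governs)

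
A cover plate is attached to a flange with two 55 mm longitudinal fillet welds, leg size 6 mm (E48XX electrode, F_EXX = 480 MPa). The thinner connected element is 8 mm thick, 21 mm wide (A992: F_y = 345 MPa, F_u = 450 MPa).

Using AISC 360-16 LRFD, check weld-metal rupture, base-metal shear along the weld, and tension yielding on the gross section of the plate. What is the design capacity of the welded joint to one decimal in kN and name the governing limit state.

52.2 kN (gross-section yield governs)

Weld metal: throat = 0.707×6 = 4.242 mm, L = 2×55 = 110 mm. φR_n = 0.75 × 0.6 × 480 × 4.242 × 110 = 100.8 kN.
Base metal shear (8 mm plate): yield φR_n = 1.0×0.6×345×8×110 = 182.2 kN; rupture φR_n = 0.75×0.6×450×8×110 = 178.2 kN; take 178.2 kN (rupture).
Tension yield (gross): A_g = 21×8 = 168 mm². φR_n = 0.90 × 345 × 168 = 52.2 kN.
Governing: min(100.8, 178.2, 52.2) = 52.2 kN → gross-section yield.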